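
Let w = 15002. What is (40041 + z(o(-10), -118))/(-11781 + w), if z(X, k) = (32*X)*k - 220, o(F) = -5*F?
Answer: -148979/3221 ≈ -46.252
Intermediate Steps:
z(X, k) = -220 + 32*X*k (z(X, k) = 32*X*k - 220 = -220 + 32*X*k)
(40041 + z(o(-10), -118))/(-11781 + w) = (40041 + (-220 + 32*(-5*(-10))*(-118)))/(-11781 + 15002) = (40041 + (-220 + 32*50*(-118)))/3221 = (40041 + (-220 - 188800))*(1/3221) = (40041 - 189020)*(1/3221) = -148979*1/3221 = -148979/3221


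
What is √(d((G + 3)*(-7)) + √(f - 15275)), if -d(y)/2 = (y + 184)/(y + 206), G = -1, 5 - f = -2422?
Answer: √(-255 + 576*I*√803)/12 ≈ 7.4697 + 7.5873*I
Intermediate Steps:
f = 2427 (f = 5 - 1*(-2422) = 5 + 2422 = 2427)
d(y) = -2*(184 + y)/(206 + y) (d(y) = -2*(y + 184)/(y + 206) = -2*(184 + y)/(206 + y))
√(d((G + 3)*(-7)) + √(f - 15275)) = √(2*(-184 - (-1 + 3)*(-7))/(206 + (-1 + 3)*(-7)) + √(2427 - 15275)) = √(2*(-184 - 2*(-7))/(206 + 2*(-7)) + √(-12848)) = √(2*(-184 - 1*(-14))/(206 - 14) + 4*I*√803) = √(2*(-184 + 14)/192 + 4*I*√803) = √(2*(1/192)*(-170) + 4*I*√803) = √(-85/48 + 4*I*√803)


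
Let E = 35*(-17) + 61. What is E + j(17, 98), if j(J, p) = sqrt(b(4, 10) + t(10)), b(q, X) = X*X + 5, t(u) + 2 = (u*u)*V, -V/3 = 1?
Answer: -534 + I*sqrt(197) ≈ -534.0 + 14.036*I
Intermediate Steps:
V = -3 (V = -3*1 = -3)
t(u) = -2 - 3*u**2 (t(u) = -2 + (u*u)*(-3) = -2 + u**2*(-3) = -2 - 3*u**2)
E = -534 (E = -595 + 61 = -534)
b(q, X) = 5 + X**2 (b(q, X) = X**2 + 5 = 5 + X**2)
j(J, p) = I*sqrt(197) (j(J, p) = sqrt((5 + 10**2) + (-2 - 3*10**2)) = sqrt((5 + 100) + (-2 - 3*100)) = sqrt(105 + (-2 - 300)) = sqrt(105 - 302) = sqrt(-197) = I*sqrt(197))
E + j(17, 98) = -534 + I*sqrt(197)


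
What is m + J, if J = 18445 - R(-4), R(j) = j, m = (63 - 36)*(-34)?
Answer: 17531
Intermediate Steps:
m = -918 (m = 27*(-34) = -918)
J = 18449 (J = 18445 - 1*(-4) = 18445 + 4 = 18449)
m + J = -918 + 18449 = 17531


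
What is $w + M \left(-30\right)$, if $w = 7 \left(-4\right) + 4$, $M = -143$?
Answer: $4266$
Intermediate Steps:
$w = -24$ ($w = -28 + 4 = -24$)
$w + M \left(-30\right) = -24 - -4290 = -24 + 4290 = 4266$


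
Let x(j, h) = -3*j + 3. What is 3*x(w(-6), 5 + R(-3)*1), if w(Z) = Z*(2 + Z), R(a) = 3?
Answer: -207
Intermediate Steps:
x(j, h) = 3 - 3*j
3*x(w(-6), 5 + R(-3)*1) = 3*(3 - (-18)*(2 - 6)) = 3*(3 - (-18)*(-4)) = 3*(3 - 3*24) = 3*(3 - 72) = 3*(-69) = -207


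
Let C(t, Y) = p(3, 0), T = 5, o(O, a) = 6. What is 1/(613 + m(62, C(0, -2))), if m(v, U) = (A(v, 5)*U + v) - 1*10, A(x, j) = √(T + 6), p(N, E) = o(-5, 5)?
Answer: 665/441829 - 6*√11/441829 ≈ 0.0014601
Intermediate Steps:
p(N, E) = 6
C(t, Y) = 6
A(x, j) = √11 (A(x, j) = √(5 + 6) = √11)
m(v, U) = -10 + v + U*√11 (m(v, U) = (√11*U + v) - 1*10 = (U*√11 + v) - 10 = (v + U*√11) - 10 = -10 + v + U*√11)
1/(613 + m(62, C(0, -2))) = 1/(613 + (-10 + 62 + 6*√11)) = 1/(613 + (52 + 6*√11)) = 1/(665 + 6*√11)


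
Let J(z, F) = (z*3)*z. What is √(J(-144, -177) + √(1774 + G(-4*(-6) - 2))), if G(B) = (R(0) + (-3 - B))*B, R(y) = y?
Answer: √(62208 + 6*√34) ≈ 249.49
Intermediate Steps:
J(z, F) = 3*z² (J(z, F) = (3*z)*z = 3*z²)
G(B) = B*(-3 - B) (G(B) = (0 + (-3 - B))*B = (-3 - B)*B = B*(-3 - B))
√(J(-144, -177) + √(1774 + G(-4*(-6) - 2))) = √(3*(-144)² + √(1774 - (-4*(-6) - 2)*(3 + (-4*(-6) - 2)))) = √(3*20736 + √(1774 - (24 - 2)*(3 + (24 - 2)))) = √(62208 + √(1774 - 1*22*(3 + 22))) = √(62208 + √(1774 - 1*22*25)) = √(62208 + √(1774 - 550)) = √(62208 + √1224) = √(62208 + 6*√34)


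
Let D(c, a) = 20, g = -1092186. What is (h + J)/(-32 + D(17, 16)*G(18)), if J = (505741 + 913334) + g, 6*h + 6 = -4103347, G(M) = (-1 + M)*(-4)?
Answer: 2142019/8352 ≈ 256.47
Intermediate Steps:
G(M) = 4 - 4*M
h = -4103353/6 (h = -1 + (1/6)*(-4103347) = -1 - 4103347/6 = -4103353/6 ≈ -6.8389e+5)
J = 326889 (J = (505741 + 913334) - 1092186 = 1419075 - 1092186 = 326889)
(h + J)/(-32 + D(17, 16)*G(18)) = (-4103353/6 + 326889)/(-32 + 20*(4 - 4*18)) = -2142019/(6*(-32 + 20*(4 - 72))) = -2142019/(6*(-32 + 20*(-68))) = -2142019/(6*(-32 - 1360)) = -2142019/6/(-1392) = -2142019/6*(-1/1392) = 2142019/8352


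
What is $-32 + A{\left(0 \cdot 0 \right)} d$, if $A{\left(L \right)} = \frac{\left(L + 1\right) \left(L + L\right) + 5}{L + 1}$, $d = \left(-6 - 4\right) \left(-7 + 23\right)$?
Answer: $-832$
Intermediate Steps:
$d = -160$ ($d = \left(-10\right) 16 = -160$)
$A{\left(L \right)} = \frac{5 + 2 L \left(1 + L\right)}{1 + L}$ ($A{\left(L \right)} = \frac{\left(1 + L\right) 2 L + 5}{1 + L} = \frac{2 L \left(1 + L\right) + 5}{1 + L} = \frac{5 + 2 L \left(1 + L\right)}{1 + L}$)
$-32 + A{\left(0 \cdot 0 \right)} d = -32 + \frac{5 + 2 \cdot 0 \cdot 0 + 2 \left(0 \cdot 0\right)^{2}}{1 + 0 \cdot 0} \left(-160\right) = -32 + \frac{5 + 2 \cdot 0 + 2 \cdot 0^{2}}{1 + 0} \left(-160\right) = -32 + \frac{5 + 0 + 2 \cdot 0}{1} \left(-160\right) = -32 + 1 \left(5 + 0 + 0\right) \left(-160\right) = -32 + 1 \cdot 5 \left(-160\right) = -32 + 5 \left(-160\right) = -32 - 800 = -832$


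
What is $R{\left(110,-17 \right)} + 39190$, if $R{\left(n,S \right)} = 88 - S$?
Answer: $39295$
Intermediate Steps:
$R{\left(110,-17 \right)} + 39190 = \left(88 - -17\right) + 39190 = \left(88 + 17\right) + 39190 = 105 + 39190 = 39295$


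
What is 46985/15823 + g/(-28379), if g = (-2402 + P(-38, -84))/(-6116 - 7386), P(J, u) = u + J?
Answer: 9001677794939/3031475230667 ≈ 2.9694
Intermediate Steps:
P(J, u) = J + u
g = 1262/6751 (g = (-2402 + (-38 - 84))/(-6116 - 7386) = (-2402 - 122)/(-13502) = -2524*(-1/13502) = 1262/6751 ≈ 0.18694)
46985/15823 + g/(-28379) = 46985/15823 + (1262/6751)/(-28379) = 46985*(1/15823) + (1262/6751)*(-1/28379) = 46985/15823 - 1262/191586629 = 9001677794939/3031475230667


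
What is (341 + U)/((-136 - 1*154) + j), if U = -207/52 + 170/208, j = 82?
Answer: -35135/21632 ≈ -1.6242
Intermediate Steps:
U = -329/104 (U = -207*1/52 + 170*(1/208) = -207/52 + 85/104 = -329/104 ≈ -3.1635)
(341 + U)/((-136 - 1*154) + j) = (341 - 329/104)/((-136 - 1*154) + 82) = 35135/(104*((-136 - 154) + 82)) = 35135/(104*(-290 + 82)) = (35135/104)/(-208) = (35135/104)*(-1/208) = -35135/21632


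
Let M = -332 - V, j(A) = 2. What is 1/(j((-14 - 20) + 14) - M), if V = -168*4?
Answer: -1/338 ≈ -0.0029586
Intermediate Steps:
V = -672
M = 340 (M = -332 - 1*(-672) = -332 + 672 = 340)
1/(j((-14 - 20) + 14) - M) = 1/(2 - 1*340) = 1/(2 - 340) = 1/(-338) = -1/338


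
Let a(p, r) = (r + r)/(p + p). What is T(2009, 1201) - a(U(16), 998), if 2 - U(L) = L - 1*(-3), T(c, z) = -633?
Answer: -9763/17 ≈ -574.29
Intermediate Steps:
U(L) = -1 - L (U(L) = 2 - (L - 1*(-3)) = 2 - (L + 3) = 2 - (3 + L) = 2 + (-3 - L) = -1 - L)
a(p, r) = r/p (a(p, r) = (2*r)/((2*p)) = (2*r)*(1/(2*p)) = r/p)
T(2009, 1201) - a(U(16), 998) = -633 - 998/(-1 - 1*16) = -633 - 998/(-1 - 16) = -633 - 998/(-17) = -633 - 998*(-1)/17 = -633 - 1*(-998/17) = -633 + 998/17 = -9763/17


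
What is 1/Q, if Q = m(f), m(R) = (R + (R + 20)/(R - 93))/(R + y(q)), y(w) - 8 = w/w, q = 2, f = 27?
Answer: 2376/1735 ≈ 1.3695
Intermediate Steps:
y(w) = 9 (y(w) = 8 + w/w = 8 + 1 = 9)
m(R) = (R + (20 + R)/(-93 + R))/(9 + R) (m(R) = (R + (R + 20)/(R - 93))/(R + 9) = (R + (20 + R)/(-93 + R))/(9 + R))
Q = 1735/2376 (Q = (20 + 27**2 - 92*27)/(-837 + 27**2 - 84*27) = (20 + 729 - 2484)/(-837 + 729 - 2268) = -1735/(-2376) = -1/2376*(-1735) = 1735/2376 ≈ 0.73022)
1/Q = 1/(1735/2376) = 2376/1735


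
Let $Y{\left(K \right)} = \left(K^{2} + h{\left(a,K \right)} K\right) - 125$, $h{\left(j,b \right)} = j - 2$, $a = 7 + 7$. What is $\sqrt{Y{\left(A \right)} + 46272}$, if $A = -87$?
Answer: $8 \sqrt{823} \approx 229.5$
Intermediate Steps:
$a = 14$
$h{\left(j,b \right)} = -2 + j$
$Y{\left(K \right)} = -125 + K^{2} + 12 K$ ($Y{\left(K \right)} = \left(K^{2} + \left(-2 + 14\right) K\right) - 125 = \left(K^{2} + 12 K\right) - 125 = -125 + K^{2} + 12 K$)
$\sqrt{Y{\left(A \right)} + 46272} = \sqrt{\left(-125 + \left(-87\right)^{2} + 12 \left(-87\right)\right) + 46272} = \sqrt{\left(-125 + 7569 - 1044\right) + 46272} = \sqrt{6400 + 46272} = \sqrt{52672} = 8 \sqrt{823}$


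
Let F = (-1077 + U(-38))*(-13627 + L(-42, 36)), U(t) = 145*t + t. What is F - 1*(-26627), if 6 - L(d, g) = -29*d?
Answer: 98335002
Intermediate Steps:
L(d, g) = 6 + 29*d (L(d, g) = 6 - (-29)*d = 6 + 29*d)
U(t) = 146*t
F = 98308375 (F = (-1077 + 146*(-38))*(-13627 + (6 + 29*(-42))) = (-1077 - 5548)*(-13627 + (6 - 1218)) = -6625*(-13627 - 1212) = -6625*(-14839) = 98308375)
F - 1*(-26627) = 98308375 - 1*(-26627) = 98308375 + 26627 = 98335002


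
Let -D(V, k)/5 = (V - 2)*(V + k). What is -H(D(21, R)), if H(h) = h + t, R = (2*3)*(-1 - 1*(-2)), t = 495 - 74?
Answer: 2144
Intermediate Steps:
t = 421
R = 6 (R = 6*(-1 + 2) = 6*1 = 6)
D(V, k) = -5*(-2 + V)*(V + k) (D(V, k) = -5*(V - 2)*(V + k) = -5*(-2 + V)*(V + k))
H(h) = 421 + h (H(h) = h + 421 = 421 + h)
-H(D(21, R)) = -(421 + (-5*21² + 10*21 + 10*6 - 5*21*6)) = -(421 + (-5*441 + 210 + 60 - 630)) = -(421 + (-2205 + 210 + 60 - 630)) = -(421 - 2565) = -1*(-2144) = 2144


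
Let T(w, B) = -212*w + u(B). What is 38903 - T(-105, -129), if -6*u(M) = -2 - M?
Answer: 99985/6 ≈ 16664.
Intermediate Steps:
u(M) = 1/3 + M/6 (u(M) = -(-2 - M)/6 = 1/3 + M/6)
T(w, B) = 1/3 - 212*w + B/6 (T(w, B) = -212*w + (1/3 + B/6) = 1/3 - 212*w + B/6)
38903 - T(-105, -129) = 38903 - (1/3 - 212*(-105) + (1/6)*(-129)) = 38903 - (1/3 + 22260 - 43/2) = 38903 - 1*133433/6 = 38903 - 133433/6 = 99985/6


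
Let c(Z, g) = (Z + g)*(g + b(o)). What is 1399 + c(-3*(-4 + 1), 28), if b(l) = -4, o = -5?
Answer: 2287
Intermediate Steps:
c(Z, g) = (-4 + g)*(Z + g) (c(Z, g) = (Z + g)*(g - 4) = (Z + g)*(-4 + g) = (-4 + g)*(Z + g))
1399 + c(-3*(-4 + 1), 28) = 1399 + (28² - (-12)*(-4 + 1) - 4*28 - 3*(-4 + 1)*28) = 1399 + (784 - (-12)*(-3) - 112 - 3*(-3)*28) = 1399 + (784 - 4*9 - 112 + 9*28) = 1399 + (784 - 36 - 112 + 252) = 1399 + 888 = 2287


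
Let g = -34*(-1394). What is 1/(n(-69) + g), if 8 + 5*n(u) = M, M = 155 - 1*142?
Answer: 1/47397 ≈ 2.1098e-5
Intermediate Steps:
g = 47396
M = 13 (M = 155 - 142 = 13)
n(u) = 1 (n(u) = -8/5 + (⅕)*13 = -8/5 + 13/5 = 1)
1/(n(-69) + g) = 1/(1 + 47396) = 1/47397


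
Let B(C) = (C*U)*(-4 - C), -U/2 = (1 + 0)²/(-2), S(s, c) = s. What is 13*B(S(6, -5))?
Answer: -780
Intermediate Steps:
U = 1 (U = -2*(1 + 0)²/(-2) = -2*1²*(-1)/2 = -2*(-1)/2 = -2*(-½) = 1)
B(C) = C*(-4 - C) (B(C) = (C*1)*(-4 - C) = C*(-4 - C))
13*B(S(6, -5)) = 13*(-1*6*(4 + 6)) = 13*(-1*6*10) = 13*(-60) = -780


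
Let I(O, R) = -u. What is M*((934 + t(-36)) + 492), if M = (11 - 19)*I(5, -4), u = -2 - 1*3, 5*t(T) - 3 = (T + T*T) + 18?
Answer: -67288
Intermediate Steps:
t(T) = 21/5 + T/5 + T²/5 (t(T) = ⅗ + ((T + T*T) + 18)/5 = ⅗ + ((T + T²) + 18)/5 = ⅗ + (18 + T + T²)/5 = ⅗ + (18/5 + T/5 + T²/5) = 21/5 + T/5 + T²/5)
u = -5 (u = -2 - 3 = -5)
I(O, R) = 5 (I(O, R) = -1*(-5) = 5)
M = -40 (M = (11 - 19)*5 = -8*5 = -40)
M*((934 + t(-36)) + 492) = -40*((934 + (21/5 + (⅕)*(-36) + (⅕)*(-36)²)) + 492) = -40*((934 + (21/5 - 36/5 + (⅕)*1296)) + 492) = -40*((934 + (21/5 - 36/5 + 1296/5)) + 492) = -40*((934 + 1281/5) + 492) = -40*(5951/5 + 492) = -40*8411/5 = -67288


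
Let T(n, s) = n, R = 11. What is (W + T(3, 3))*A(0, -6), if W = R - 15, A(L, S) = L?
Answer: 0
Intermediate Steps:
W = -4 (W = 11 - 15 = -4)
(W + T(3, 3))*A(0, -6) = (-4 + 3)*0 = -1*0 = 0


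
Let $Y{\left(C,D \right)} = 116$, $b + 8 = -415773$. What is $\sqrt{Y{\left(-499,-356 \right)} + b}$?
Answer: $3 i \sqrt{46185} \approx 644.72 i$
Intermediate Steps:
$b = -415781$ ($b = -8 - 415773 = -415781$)
$\sqrt{Y{\left(-499,-356 \right)} + b} = \sqrt{116 - 415781} = \sqrt{-415665} = 3 i \sqrt{46185}$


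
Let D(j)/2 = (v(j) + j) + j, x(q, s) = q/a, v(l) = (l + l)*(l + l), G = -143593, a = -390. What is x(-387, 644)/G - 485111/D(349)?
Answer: -4527868287853/9107710545180 ≈ -0.49715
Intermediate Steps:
v(l) = 4*l² (v(l) = (2*l)*(2*l) = 4*l²)
x(q, s) = -q/390 (x(q, s) = q/(-390) = q*(-1/390) = -q/390)
D(j) = 4*j + 8*j² (D(j) = 2*((4*j² + j) + j) = 2*((j + 4*j²) + j) = 2*(2*j + 4*j²) = 4*j + 8*j²)
x(-387, 644)/G - 485111/D(349) = -1/390*(-387)/(-143593) - 485111*1/(1396*(1 + 2*349)) = (129/130)*(-1/143593) - 485111*1/(1396*(1 + 698)) = -129/18667090 - 485111/(4*349*699) = -129/18667090 - 485111/975804 = -4527868287853/9107710545180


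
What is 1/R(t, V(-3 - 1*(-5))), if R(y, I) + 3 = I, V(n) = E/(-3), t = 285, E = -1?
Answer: -3/8 ≈ -0.37500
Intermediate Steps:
V(n) = 1/3 (V(n) = -1/(-3) = -1*(-1/3) = 1/3)
R(y, I) = -3 + I
1/R(t, V(-3 - 1*(-5))) = 1/(-3 + 1/3) = 1/(-8/3) = -3/8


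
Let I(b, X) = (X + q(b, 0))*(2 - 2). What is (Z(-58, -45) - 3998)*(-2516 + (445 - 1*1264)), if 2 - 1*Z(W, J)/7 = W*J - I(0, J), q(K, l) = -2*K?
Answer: 74217090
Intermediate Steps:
I(b, X) = 0 (I(b, X) = (X - 2*b)*(2 - 2) = (X - 2*b)*0 = 0)
Z(W, J) = 14 - 7*J*W (Z(W, J) = 14 - 7*(W*J - 1*0) = 14 - 7*(J*W + 0) = 14 - 7*J*W)
(Z(-58, -45) - 3998)*(-2516 + (445 - 1*1264)) = ((14 - 7*(-45)*(-58)) - 3998)*(-2516 + (445 - 1*1264)) = ((14 - 18270) - 3998)*(-2516 + (445 - 1264)) = (-18256 - 3998)*(-2516 - 819) = -22254*(-3335) = 74217090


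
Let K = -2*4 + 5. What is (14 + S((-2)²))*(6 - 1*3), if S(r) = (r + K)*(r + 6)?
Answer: 72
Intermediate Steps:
K = -3 (K = -8 + 5 = -3)
S(r) = (-3 + r)*(6 + r) (S(r) = (r - 3)*(r + 6) = (-3 + r)*(6 + r))
(14 + S((-2)²))*(6 - 1*3) = (14 + (-18 + ((-2)²)² + 3*(-2)²))*(6 - 1*3) = (14 + (-18 + 4² + 3*4))*(6 - 3) = (14 + (-18 + 16 + 12))*3 = (14 + 10)*3 = 24*3 = 72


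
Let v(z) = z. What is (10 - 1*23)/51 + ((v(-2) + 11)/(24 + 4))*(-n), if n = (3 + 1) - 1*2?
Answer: -641/714 ≈ -0.89776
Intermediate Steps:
n = 2 (n = 4 - 2 = 2)
(10 - 1*23)/51 + ((v(-2) + 11)/(24 + 4))*(-n) = (10 - 1*23)/51 + ((-2 + 11)/(24 + 4))*(-1*2) = (10 - 23)*(1/51) + (9/28)*(-2) = -13*1/51 + (9*(1/28))*(-2) = -13/51 + (9/28)*(-2) = -13/51 - 9/14 = -641/714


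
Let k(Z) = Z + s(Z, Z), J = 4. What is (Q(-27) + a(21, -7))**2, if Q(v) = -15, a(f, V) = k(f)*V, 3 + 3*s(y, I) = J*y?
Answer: 123201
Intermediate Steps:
s(y, I) = -1 + 4*y/3 (s(y, I) = -1 + (4*y)/3 = -1 + 4*y/3)
k(Z) = -1 + 7*Z/3 (k(Z) = Z + (-1 + 4*Z/3) = -1 + 7*Z/3)
a(f, V) = V*(-1 + 7*f/3) (a(f, V) = (-1 + 7*f/3)*V = V*(-1 + 7*f/3))
(Q(-27) + a(21, -7))**2 = (-15 + (1/3)*(-7)*(-3 + 7*21))**2 = (-15 + (1/3)*(-7)*(-3 + 147))**2 = (-15 + (1/3)*(-7)*144)**2 = (-15 - 336)**2 = (-351)**2 = 123201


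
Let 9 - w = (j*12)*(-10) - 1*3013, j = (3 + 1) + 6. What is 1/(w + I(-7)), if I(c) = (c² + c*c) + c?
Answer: 1/4313 ≈ 0.00023186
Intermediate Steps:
j = 10 (j = 4 + 6 = 10)
I(c) = c + 2*c² (I(c) = (c² + c²) + c = 2*c² + c = c + 2*c²)
w = 4222 (w = 9 - ((10*12)*(-10) - 1*3013) = 9 - (120*(-10) - 3013) = 9 - (-1200 - 3013) = 9 - 1*(-4213) = 9 + 4213 = 4222)
1/(w + I(-7)) = 1/(4222 - 7*(1 + 2*(-7))) = 1/(4222 - 7*(1 - 14)) = 1/(4222 - 7*(-13)) = 1/(4222 + 91) = 1/4313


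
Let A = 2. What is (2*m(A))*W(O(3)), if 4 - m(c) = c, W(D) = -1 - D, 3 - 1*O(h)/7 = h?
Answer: -4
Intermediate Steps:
O(h) = 21 - 7*h
m(c) = 4 - c
(2*m(A))*W(O(3)) = (2*(4 - 1*2))*(-1 - (21 - 7*3)) = (2*(4 - 2))*(-1 - (21 - 21)) = (2*2)*(-1 - 1*0) = 4*(-1 + 0) = 4*(-1) = -4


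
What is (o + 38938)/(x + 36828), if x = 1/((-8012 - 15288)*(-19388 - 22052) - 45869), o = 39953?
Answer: 76169744180721/35557659792469 ≈ 2.1421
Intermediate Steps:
x = 1/965506131 (x = 1/(-23300*(-41440) - 45869) = 1/(965552000 - 45869) = 1/965506131 ≈ 1.0357e-9)
(o + 38938)/(x + 36828) = (39953 + 38938)/(1/965506131 + 36828) = 78891/(35557659792469/965506131) = 78891*(965506131/35557659792469) = 76169744180721/35557659792469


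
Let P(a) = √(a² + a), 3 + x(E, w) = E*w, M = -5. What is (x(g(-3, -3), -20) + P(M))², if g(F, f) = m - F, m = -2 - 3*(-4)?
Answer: 69189 - 1052*√5 ≈ 66837.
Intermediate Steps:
m = 10 (m = -2 + 12 = 10)
g(F, f) = 10 - F
x(E, w) = -3 + E*w
P(a) = √(a + a²)
(x(g(-3, -3), -20) + P(M))² = ((-3 + (10 - 1*(-3))*(-20)) + √(-5*(1 - 5)))² = ((-3 + (10 + 3)*(-20)) + √(-5*(-4)))² = ((-3 + 13*(-20)) + √20)² = ((-3 - 260) + 2*√5)² = (-263 + 2*√5)²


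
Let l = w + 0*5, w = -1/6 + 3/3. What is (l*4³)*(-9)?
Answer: -480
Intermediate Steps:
w = ⅚ (w = -1*⅙ + 3*(⅓) = -⅙ + 1 = ⅚ ≈ 0.83333)
l = ⅚ (l = ⅚ + 0*5 = ⅚ + 0 = ⅚ ≈ 0.83333)
(l*4³)*(-9) = ((⅚)*4³)*(-9) = ((⅚)*64)*(-9) = (160/3)*(-9) = -480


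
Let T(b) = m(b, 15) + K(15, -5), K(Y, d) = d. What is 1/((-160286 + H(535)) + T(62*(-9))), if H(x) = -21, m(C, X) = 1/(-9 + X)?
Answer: -6/961871 ≈ -6.2378e-6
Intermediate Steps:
T(b) = -29/6 (T(b) = 1/(-9 + 15) - 5 = 1/6 - 5 = -29/6)
1/((-160286 + H(535)) + T(62*(-9))) = 1/((-160286 - 21) - 29/6) = 1/(-160307 - 29/6) = 1/(-961871/6) = -6/961871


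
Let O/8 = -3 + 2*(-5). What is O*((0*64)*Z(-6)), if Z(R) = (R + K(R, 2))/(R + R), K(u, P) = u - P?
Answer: 0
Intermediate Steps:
Z(R) = (-2 + 2*R)/(2*R) (Z(R) = (R + (R - 1*2))/(R + R) = (R + (R - 2))/((2*R)) = (R + (-2 + R))*(1/(2*R)) = (-2 + 2*R)*(1/(2*R)) = (-2 + 2*R)/(2*R))
O = -104 (O = 8*(-3 + 2*(-5)) = 8*(-3 - 10) = 8*(-13) = -104)
O*((0*64)*Z(-6)) = -104*0*64*(-1 - 6)/(-6) = -0*(-1/6*(-7)) = -0*7/6 = -104*0 = 0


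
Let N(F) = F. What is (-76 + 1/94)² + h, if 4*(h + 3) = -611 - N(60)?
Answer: 24756851/4418 ≈ 5603.6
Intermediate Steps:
h = -683/4 (h = -3 + (-611 - 1*60)/4 = -3 + (-611 - 60)/4 = -3 + (¼)*(-671) = -3 - 671/4 = -683/4 ≈ -170.75)
(-76 + 1/94)² + h = (-76 + 1/94)² - 683/4 = (-7143/94)² - 683/4 = 51022449/8836 - 683/4 = 24756851/4418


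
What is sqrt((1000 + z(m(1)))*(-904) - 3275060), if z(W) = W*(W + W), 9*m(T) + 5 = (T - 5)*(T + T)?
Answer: 2*I*sqrt(84702353)/9 ≈ 2045.2*I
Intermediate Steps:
m(T) = -5/9 + 2*T*(-5 + T)/9 (m(T) = -5/9 + ((T - 5)*(T + T))/9 = -5/9 + ((-5 + T)*(2*T))/9 = -5/9 + (2*T*(-5 + T))/9 = -5/9 + 2*T*(-5 + T)/9)
z(W) = 2*W**2 (z(W) = W*(2*W) = 2*W**2)
sqrt((1000 + z(m(1)))*(-904) - 3275060) = sqrt((1000 + 2*(-5/9 - 10/9*1 + (2/9)*1**2)**2)*(-904) - 3275060) = sqrt((1000 + 2*(-5/9 - 10/9 + (2/9)*1)**2)*(-904) - 3275060) = sqrt((1000 + 2*(-5/9 - 10/9 + 2/9)**2)*(-904) - 3275060) = sqrt((1000 + 2*(-13/9)**2)*(-904) - 3275060) = sqrt((1000 + 2*(169/81))*(-904) - 3275060) = sqrt((1000 + 338/81)*(-904) - 3275060) = sqrt((81338/81)*(-904) - 3275060) = sqrt(-73529552/81 - 3275060) = sqrt(-338809412/81) = 2*I*sqrt(84702353)/9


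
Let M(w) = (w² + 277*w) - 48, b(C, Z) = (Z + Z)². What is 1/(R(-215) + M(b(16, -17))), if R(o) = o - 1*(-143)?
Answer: 1/1656428 ≈ 6.0371e-7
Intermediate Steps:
b(C, Z) = 4*Z² (b(C, Z) = (2*Z)² = 4*Z²)
R(o) = 143 + o (R(o) = o + 143 = 143 + o)
M(w) = -48 + w² + 277*w
1/(R(-215) + M(b(16, -17))) = 1/((143 - 215) + (-48 + (4*(-17)²)² + 277*(4*(-17)²))) = 1/(-72 + (-48 + (4*289)² + 277*(4*289))) = 1/(-72 + (-48 + 1156² + 277*1156)) = 1/(-72 + (-48 + 1336336 + 320212)) = 1/(-72 + 1656500) = 1/1656428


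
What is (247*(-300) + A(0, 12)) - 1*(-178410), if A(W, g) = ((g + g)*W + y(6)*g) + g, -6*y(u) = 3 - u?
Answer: 104328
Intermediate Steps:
y(u) = -1/2 + u/6 (y(u) = -(3 - u)/6 = -1/2 + u/6)
A(W, g) = 3*g/2 + 2*W*g (A(W, g) = ((g + g)*W + (-1/2 + (1/6)*6)*g) + g = ((2*g)*W + (-1/2 + 1)*g) + g = (2*W*g + g/2) + g = (g/2 + 2*W*g) + g = 3*g/2 + 2*W*g)
(247*(-300) + A(0, 12)) - 1*(-178410) = (247*(-300) + (1/2)*12*(3 + 4*0)) - 1*(-178410) = (-74100 + (1/2)*12*(3 + 0)) + 178410 = (-74100 + (1/2)*12*3) + 178410 = (-74100 + 18) + 178410 = -74082 + 178410 = 104328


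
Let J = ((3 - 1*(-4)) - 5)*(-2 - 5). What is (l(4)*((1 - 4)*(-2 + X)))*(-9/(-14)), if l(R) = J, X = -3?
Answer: -135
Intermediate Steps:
J = -14 (J = ((3 + 4) - 5)*(-7) = (7 - 5)*(-7) = 2*(-7) = -14)
l(R) = -14
(l(4)*((1 - 4)*(-2 + X)))*(-9/(-14)) = (-14*(1 - 4)*(-2 - 3))*(-9/(-14)) = (-(-42)*(-5))*(-9*(-1/14)) = -14*15*(9/14) = -210*9/14 = -135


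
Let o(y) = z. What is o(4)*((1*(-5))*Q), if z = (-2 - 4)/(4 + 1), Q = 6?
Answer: 36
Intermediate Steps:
z = -6/5 ≈ -1.2000
o(y) = -6/5
o(4)*((1*(-5))*Q) = -6*1*(-5)*6/5 = -(-6)*6 = -6/5*(-30) = 36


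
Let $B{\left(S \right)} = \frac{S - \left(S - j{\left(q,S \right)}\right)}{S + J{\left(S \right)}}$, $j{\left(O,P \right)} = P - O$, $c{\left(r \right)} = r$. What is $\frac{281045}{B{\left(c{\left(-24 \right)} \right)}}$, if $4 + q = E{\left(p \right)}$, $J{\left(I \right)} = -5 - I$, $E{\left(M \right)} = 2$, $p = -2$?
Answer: $\frac{1405225}{22} \approx 63874.0$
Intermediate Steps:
$q = -2$ ($q = -4 + 2 = -2$)
$B{\left(S \right)} = - \frac{2}{5} - \frac{S}{5}$ ($B{\left(S \right)} = \frac{S + \left(\left(S - -2\right) - S\right)}{S - \left(5 + S\right)} = \frac{S + \left(\left(S + 2\right) - S\right)}{-5} = \left(S + \left(\left(2 + S\right) - S\right)\right) \left(- \frac{1}{5}\right) = \left(S + 2\right) \left(- \frac{1}{5}\right) = \left(2 + S\right) \left(- \frac{1}{5}\right) = - \frac{2}{5} - \frac{S}{5}$)
$\frac{281045}{B{\left(c{\left(-24 \right)} \right)}} = \frac{281045}{- \frac{2}{5} - - \frac{24}{5}} = \frac{281045}{- \frac{2}{5} + \frac{24}{5}} = \frac{281045}{\frac{22}{5}} = 281045 \cdot \frac{5}{22} = \frac{1405225}{22}$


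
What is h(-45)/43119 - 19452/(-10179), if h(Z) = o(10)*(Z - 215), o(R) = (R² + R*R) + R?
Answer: 388172/602069 ≈ 0.64473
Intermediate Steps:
o(R) = R + 2*R² (o(R) = (R² + R²) + R = 2*R² + R = R + 2*R²)
h(Z) = -45150 + 210*Z (h(Z) = (10*(1 + 2*10))*(Z - 215) = (10*(1 + 20))*(-215 + Z) = (10*21)*(-215 + Z) = 210*(-215 + Z) = -45150 + 210*Z)
h(-45)/43119 - 19452/(-10179) = (-45150 + 210*(-45))/43119 - 19452/(-10179) = (-45150 - 9450)*(1/43119) - 19452*(-1/10179) = -54600*1/43119 + 6484/3393 = -18200/14373 + 6484/3393 = 388172/602069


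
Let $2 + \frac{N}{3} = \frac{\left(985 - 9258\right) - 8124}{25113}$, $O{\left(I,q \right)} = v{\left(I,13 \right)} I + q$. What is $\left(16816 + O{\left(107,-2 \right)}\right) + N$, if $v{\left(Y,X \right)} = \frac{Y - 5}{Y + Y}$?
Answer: $\frac{141110292}{8371} \approx 16857.0$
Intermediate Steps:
$v{\left(Y,X \right)} = \frac{-5 + Y}{2 Y}$
$O{\left(I,q \right)} = - \frac{5}{2} + q + \frac{I}{2}$ ($O{\left(I,q \right)} = \frac{-5 + I}{2 I} I + q = \left(- \frac{5}{2} + \frac{I}{2}\right) + q = - \frac{5}{2} + q + \frac{I}{2}$)
$N = - \frac{66623}{8371}$ ($N = -6 + 3 \frac{\left(985 - 9258\right) - 8124}{25113} = -6 + 3 \left(-8273 - 8124\right) \frac{1}{25113} = -6 + 3 \left(\left(-16397\right) \frac{1}{25113}\right) = -6 + 3 \left(- \frac{16397}{25113}\right) = -6 - \frac{16397}{8371} = - \frac{66623}{8371} \approx -7.9588$)
$\left(16816 + O{\left(107,-2 \right)}\right) + N = \left(16816 - -49\right) - \frac{66623}{8371} = \left(16816 + 49\right) - \frac{66623}{8371} = 16865 - \frac{66623}{8371} = \frac{141110292}{8371}$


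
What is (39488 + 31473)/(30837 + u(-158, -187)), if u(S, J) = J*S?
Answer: 70961/60383 ≈ 1.1752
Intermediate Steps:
(39488 + 31473)/(30837 + u(-158, -187)) = (39488 + 31473)/(30837 - 187*(-158)) = 70961/(30837 + 29546) = 70961/60383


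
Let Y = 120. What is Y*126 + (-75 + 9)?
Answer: 15054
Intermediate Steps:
Y*126 + (-75 + 9) = 120*126 + (-75 + 9) = 15120 - 66 = 15054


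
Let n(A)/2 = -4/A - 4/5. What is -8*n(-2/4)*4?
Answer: -2304/5 ≈ -460.80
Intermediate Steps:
n(A) = -8/5 - 8/A (n(A) = 2*(-4/A - 4/5) = 2*(-4/5 - 4/A) = -8/5 - 8/A)
-8*n(-2/4)*4 = -8*(-8/5 - 8/((-2/4)))*4 = -8*(-8/5 - 8/((-2*1/4)))*4 = -8*(-8/5 - 8/(-1/2))*4 = -8*(-8/5 - 8*(-2))*4 = -8*(-8/5 + 16)*4 = -8*72/5*4 = -576/5*4 = -2304/5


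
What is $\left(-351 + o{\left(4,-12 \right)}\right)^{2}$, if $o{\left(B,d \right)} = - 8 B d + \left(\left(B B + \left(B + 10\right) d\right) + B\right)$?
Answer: $13225$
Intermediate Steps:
$o{\left(B,d \right)} = B + B^{2} + d \left(10 + B\right) - 8 B d$ ($o{\left(B,d \right)} = - 8 B d + \left(\left(B^{2} + \left(10 + B\right) d\right) + B\right) = - 8 B d + \left(\left(B^{2} + d \left(10 + B\right)\right) + B\right) = - 8 B d + \left(B + B^{2} + d \left(10 + B\right)\right) = B + B^{2} + d \left(10 + B\right) - 8 B d$)
$\left(-351 + o{\left(4,-12 \right)}\right)^{2} = \left(-351 + \left(4 + 4^{2} + 10 \left(-12\right) - 28 \left(-12\right)\right)\right)^{2} = \left(-351 + \left(4 + 16 - 120 + 336\right)\right)^{2} = \left(-351 + 236\right)^{2} = \left(-115\right)^{2} = 13225$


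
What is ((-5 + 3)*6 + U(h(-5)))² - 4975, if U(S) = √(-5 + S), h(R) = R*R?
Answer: -4811 - 48*√5 ≈ -4918.3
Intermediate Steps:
h(R) = R²
((-5 + 3)*6 + U(h(-5)))² - 4975 = ((-5 + 3)*6 + √(-5 + (-5)²))² - 4975 = (-2*6 + √(-5 + 25))² - 4975 = (-12 + √20)² - 4975 = (-12 + 2*√5)² - 4975 = -4975 + (-12 + 2*√5)²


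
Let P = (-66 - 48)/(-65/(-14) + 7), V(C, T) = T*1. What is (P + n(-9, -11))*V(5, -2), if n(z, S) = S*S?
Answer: -36254/163 ≈ -222.42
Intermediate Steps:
n(z, S) = S**2
V(C, T) = T
P = -1596/163 (P = -114/(-65*(-1/14) + 7) = -114/(65/14 + 7) = -114/163/14 = -114*14/163 = -1596/163 ≈ -9.7914)
(P + n(-9, -11))*V(5, -2) = (-1596/163 + (-11)**2)*(-2) = (-1596/163 + 121)*(-2) = (18127/163)*(-2) = -36254/163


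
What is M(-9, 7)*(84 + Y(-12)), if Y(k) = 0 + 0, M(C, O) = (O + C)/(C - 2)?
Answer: 168/11 ≈ 15.273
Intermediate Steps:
M(C, O) = (C + O)/(-2 + C)
Y(k) = 0
M(-9, 7)*(84 + Y(-12)) = ((-9 + 7)/(-2 - 9))*(84 + 0) = (-2/(-11))*84 = -1/11*(-2)*84 = (2/11)*84 = 168/11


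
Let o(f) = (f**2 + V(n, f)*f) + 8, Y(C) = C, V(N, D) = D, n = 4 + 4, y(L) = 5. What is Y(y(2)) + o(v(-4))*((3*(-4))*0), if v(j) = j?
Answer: 5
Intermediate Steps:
n = 8
o(f) = 8 + 2*f**2 (o(f) = (f**2 + f*f) + 8 = (f**2 + f**2) + 8 = 2*f**2 + 8 = 8 + 2*f**2)
Y(y(2)) + o(v(-4))*((3*(-4))*0) = 5 + (8 + 2*(-4)**2)*((3*(-4))*0) = 5 + (8 + 2*16)*(-12*0) = 5 + (8 + 32)*0 = 5 + 40*0 = 5 + 0 = 5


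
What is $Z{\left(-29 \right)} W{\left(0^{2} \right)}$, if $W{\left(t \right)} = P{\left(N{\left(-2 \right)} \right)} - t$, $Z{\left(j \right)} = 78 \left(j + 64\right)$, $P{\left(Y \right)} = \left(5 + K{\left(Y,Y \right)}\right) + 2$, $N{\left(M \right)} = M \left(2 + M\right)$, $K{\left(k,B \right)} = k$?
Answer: $19110$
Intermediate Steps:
$P{\left(Y \right)} = 7 + Y$ ($P{\left(Y \right)} = \left(5 + Y\right) + 2 = 7 + Y$)
$Z{\left(j \right)} = 4992 + 78 j$ ($Z{\left(j \right)} = 78 \left(64 + j\right) = 4992 + 78 j$)
$W{\left(t \right)} = 7 - t$ ($W{\left(t \right)} = \left(7 - 2 \left(2 - 2\right)\right) - t = \left(7 - 0\right) - t = \left(7 + 0\right) - t = 7 - t$)
$Z{\left(-29 \right)} W{\left(0^{2} \right)} = \left(4992 + 78 \left(-29\right)\right) \left(7 - 0^{2}\right) = \left(4992 - 2262\right) \left(7 - 0\right) = 2730 \left(7 + 0\right) = 2730 \cdot 7 = 19110$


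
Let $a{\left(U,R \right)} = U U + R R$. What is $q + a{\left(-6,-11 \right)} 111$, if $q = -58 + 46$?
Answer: $17415$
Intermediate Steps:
$a{\left(U,R \right)} = R^{2} + U^{2}$ ($a{\left(U,R \right)} = U^{2} + R^{2} = R^{2} + U^{2}$)
$q = -12$
$q + a{\left(-6,-11 \right)} 111 = -12 + \left(\left(-11\right)^{2} + \left(-6\right)^{2}\right) 111 = -12 + \left(121 + 36\right) 111 = -12 + 157 \cdot 111 = -12 + 17427 = 17415$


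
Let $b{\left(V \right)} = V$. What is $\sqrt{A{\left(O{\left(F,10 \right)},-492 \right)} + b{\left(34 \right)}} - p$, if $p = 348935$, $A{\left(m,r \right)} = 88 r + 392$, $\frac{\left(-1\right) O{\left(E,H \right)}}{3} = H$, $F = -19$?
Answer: $-348935 + i \sqrt{42870} \approx -3.4894 \cdot 10^{5} + 207.05 i$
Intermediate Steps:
$O{\left(E,H \right)} = - 3 H$
$A{\left(m,r \right)} = 392 + 88 r$
$\sqrt{A{\left(O{\left(F,10 \right)},-492 \right)} + b{\left(34 \right)}} - p = \sqrt{\left(392 + 88 \left(-492\right)\right) + 34} - 348935 = \sqrt{\left(392 - 43296\right) + 34} - 348935 = \sqrt{-42904 + 34} - 348935 = \sqrt{-42870} - 348935 = i \sqrt{42870} - 348935 = -348935 + i \sqrt{42870}$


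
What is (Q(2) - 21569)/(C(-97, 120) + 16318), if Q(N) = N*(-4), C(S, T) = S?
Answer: -21577/16221 ≈ -1.3302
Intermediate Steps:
Q(N) = -4*N
(Q(2) - 21569)/(C(-97, 120) + 16318) = (-4*2 - 21569)/(-97 + 16318) = (-8 - 21569)/16221 = -21577*1/16221 = -21577/16221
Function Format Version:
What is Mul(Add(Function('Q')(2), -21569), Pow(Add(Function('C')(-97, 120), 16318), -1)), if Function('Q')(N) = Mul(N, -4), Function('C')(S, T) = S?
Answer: Rational(-21577, 16221) ≈ -1.3302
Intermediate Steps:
Function('Q')(N) = Mul(-4, N)
Mul(Add(Function('Q')(2), -21569), Pow(Add(Function('C')(-97, 120), 16318), -1)) = Mul(Add(Mul(-4, 2), -21569), Pow(Add(-97, 16318), -1)) = Mul(Add(-8, -21569), Pow(16221, -1)) = Mul(-21577, Rational(1, 16221)) = Rational(-21577, 16221)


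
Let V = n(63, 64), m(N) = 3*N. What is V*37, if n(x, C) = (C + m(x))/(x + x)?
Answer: 9361/126 ≈ 74.294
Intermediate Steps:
n(x, C) = (C + 3*x)/(2*x) (n(x, C) = (C + 3*x)/(x + x) = (C + 3*x)/((2*x)) = (C + 3*x)*(1/(2*x)) = (C + 3*x)/(2*x))
V = 253/126 (V = (1/2)*(64 + 3*63)/63 = (1/2)*(1/63)*(64 + 189) = (1/2)*(1/63)*253 = 253/126 ≈ 2.0079)
V*37 = (253/126)*37 = 9361/126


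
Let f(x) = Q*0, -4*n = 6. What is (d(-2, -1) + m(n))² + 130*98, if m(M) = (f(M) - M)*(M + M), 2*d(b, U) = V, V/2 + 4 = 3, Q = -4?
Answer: 51081/4 ≈ 12770.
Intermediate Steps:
n = -3/2 (n = -¼*6 = -3/2 ≈ -1.5000)
V = -2 (V = -8 + 2*3 = -8 + 6 = -2)
d(b, U) = -1 (d(b, U) = (½)*(-2) = -1)
f(x) = 0 (f(x) = -4*0 = 0)
m(M) = -2*M² (m(M) = (0 - M)*(M + M) = (-M)*(2*M) = -2*M²)
(d(-2, -1) + m(n))² + 130*98 = (-1 - 2*(-3/2)²)² + 130*98 = (-1 - 2*9/4)² + 12740 = (-1 - 9/2)² + 12740 = (-11/2)² + 12740 = 121/4 + 12740 = 51081/4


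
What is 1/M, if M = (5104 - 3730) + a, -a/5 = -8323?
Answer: 1/42989 ≈ 2.3262e-5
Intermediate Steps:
a = 41615 (a = -5*(-8323) = 41615)
M = 42989 (M = (5104 - 3730) + 41615 = 1374 + 41615 = 42989)
1/M = 1/42989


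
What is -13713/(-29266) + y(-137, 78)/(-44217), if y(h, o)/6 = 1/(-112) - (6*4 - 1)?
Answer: 1898984879/4025948024 ≈ 0.47169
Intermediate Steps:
y(h, o) = -7731/56 (y(h, o) = 6*(1/(-112) - (6*4 - 1)) = 6*(-1/112 - (24 - 1)) = 6*(-1/112 - 1*23) = 6*(-1/112 - 23) = 6*(-2577/112) = -7731/56)
-13713/(-29266) + y(-137, 78)/(-44217) = -13713/(-29266) - 7731/56/(-44217) = -13713*(-1/29266) - 7731/56*(-1/44217) = 13713/29266 + 859/275128 = 1898984879/4025948024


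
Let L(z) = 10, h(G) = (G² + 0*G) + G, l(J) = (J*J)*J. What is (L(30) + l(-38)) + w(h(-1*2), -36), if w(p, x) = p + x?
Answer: -54896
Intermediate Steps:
l(J) = J³ (l(J) = J²*J = J³)
h(G) = G + G² (h(G) = (G² + 0) + G = G² + G = G + G²)
(L(30) + l(-38)) + w(h(-1*2), -36) = (10 + (-38)³) + ((-1*2)*(1 - 1*2) - 36) = (10 - 54872) + (-2*(1 - 2) - 36) = -54862 + (-2*(-1) - 36) = -54862 + (2 - 36) = -54862 - 34 = -54896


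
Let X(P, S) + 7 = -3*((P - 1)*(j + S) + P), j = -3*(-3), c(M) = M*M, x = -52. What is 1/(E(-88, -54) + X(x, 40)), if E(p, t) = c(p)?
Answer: 1/15684 ≈ 6.3759e-5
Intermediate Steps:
c(M) = M²
j = 9
E(p, t) = p²
X(P, S) = -7 - 3*P - 3*(-1 + P)*(9 + S) (X(P, S) = -7 - 3*((P - 1)*(9 + S) + P) = -7 - 3*((-1 + P)*(9 + S) + P) = -7 - 3*(P + (-1 + P)*(9 + S)) = -7 + (-3*P - 3*(-1 + P)*(9 + S)) = -7 - 3*P - 3*(-1 + P)*(9 + S))
1/(E(-88, -54) + X(x, 40)) = 1/((-88)² + (20 - 30*(-52) + 3*40 - 3*(-52)*40)) = 1/(7744 + (20 + 1560 + 120 + 6240)) = 1/(7744 + 7940) = 1/15684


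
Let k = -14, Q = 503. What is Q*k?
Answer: -7042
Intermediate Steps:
Q*k = 503*(-14) = -7042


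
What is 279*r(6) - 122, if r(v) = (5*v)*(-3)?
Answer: -25232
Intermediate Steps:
r(v) = -15*v
279*r(6) - 122 = 279*(-15*6) - 122 = 279*(-90) - 122 = -25110 - 122 = -25232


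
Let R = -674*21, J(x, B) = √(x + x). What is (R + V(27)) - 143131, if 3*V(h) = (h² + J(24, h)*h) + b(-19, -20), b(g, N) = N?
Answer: -471146/3 + 36*√3 ≈ -1.5699e+5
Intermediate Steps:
J(x, B) = √2*√x (J(x, B) = √(2*x) = √2*√x)
R = -14154
V(h) = -20/3 + h²/3 + 4*h*√3/3 (V(h) = ((h² + (√2*√24)*h) - 20)/3 = ((h² + (√2*(2*√6))*h) - 20)/3 = ((h² + (4*√3)*h) - 20)/3 = ((h² + 4*h*√3) - 20)/3 = (-20 + h² + 4*h*√3)/3 = -20/3 + h²/3 + 4*h*√3/3)
(R + V(27)) - 143131 = (-14154 + (-20/3 + (⅓)*27² + (4/3)*27*√3)) - 143131 = (-14154 + (-20/3 + (⅓)*729 + 36*√3)) - 143131 = (-14154 + (-20/3 + 243 + 36*√3)) - 143131 = (-14154 + (709/3 + 36*√3)) - 143131 = (-41753/3 + 36*√3) - 143131 = -471146/3 + 36*√3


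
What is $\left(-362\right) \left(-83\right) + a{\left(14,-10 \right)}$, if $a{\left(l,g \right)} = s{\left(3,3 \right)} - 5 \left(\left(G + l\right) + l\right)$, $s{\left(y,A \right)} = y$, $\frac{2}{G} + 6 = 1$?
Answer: $29911$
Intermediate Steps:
$G = - \frac{2}{5}$ ($G = \frac{2}{-6 + 1} = \frac{2}{-5} = 2 \left(- \frac{1}{5}\right) = - \frac{2}{5} \approx -0.4$)
$a{\left(l,g \right)} = 5 - 10 l$ ($a{\left(l,g \right)} = 3 - 5 \left(\left(- \frac{2}{5} + l\right) + l\right) = 3 - 5 \left(- \frac{2}{5} + 2 l\right) = 3 - \left(-2 + 10 l\right) = 5 - 10 l$)
$\left(-362\right) \left(-83\right) + a{\left(14,-10 \right)} = \left(-362\right) \left(-83\right) + \left(5 - 140\right) = 30046 + \left(5 - 140\right) = 30046 - 135 = 29911$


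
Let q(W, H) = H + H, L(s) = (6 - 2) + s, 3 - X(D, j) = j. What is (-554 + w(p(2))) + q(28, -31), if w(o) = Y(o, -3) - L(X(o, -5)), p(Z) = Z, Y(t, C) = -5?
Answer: -633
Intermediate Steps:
X(D, j) = 3 - j
L(s) = 4 + s
w(o) = -17 (w(o) = -5 - (4 + (3 - 1*(-5))) = -5 - (4 + (3 + 5)) = -5 - (4 + 8) = -5 - 1*12 = -5 - 12 = -17)
q(W, H) = 2*H
(-554 + w(p(2))) + q(28, -31) = (-554 - 17) + 2*(-31) = -571 - 62 = -633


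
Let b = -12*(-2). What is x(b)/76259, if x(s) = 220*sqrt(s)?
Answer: 440*sqrt(6)/76259 ≈ 0.014133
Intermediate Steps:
b = 24
x(b)/76259 = (220*sqrt(24))/76259 = (220*(2*sqrt(6)))*(1/76259) = (440*sqrt(6))*(1/76259) = 440*sqrt(6)/76259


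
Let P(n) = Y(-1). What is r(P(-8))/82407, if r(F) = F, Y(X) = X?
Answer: -1/82407 ≈ -1.2135e-5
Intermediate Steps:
P(n) = -1
r(P(-8))/82407 = -1/82407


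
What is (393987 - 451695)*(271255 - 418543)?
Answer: 8499695904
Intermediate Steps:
(393987 - 451695)*(271255 - 418543) = -57708*(-147288) = 8499695904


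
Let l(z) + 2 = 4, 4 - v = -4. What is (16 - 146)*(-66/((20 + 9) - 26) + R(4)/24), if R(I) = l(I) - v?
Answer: 5785/2 ≈ 2892.5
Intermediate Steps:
v = 8 (v = 4 - 1*(-4) = 4 + 4 = 8)
l(z) = 2 (l(z) = -2 + 4 = 2)
R(I) = -6 (R(I) = 2 - 1*8 = 2 - 8 = -6)
(16 - 146)*(-66/((20 + 9) - 26) + R(4)/24) = (16 - 146)*(-66/((20 + 9) - 26) - 6/24) = -130*(-66/(29 - 26) - 6*1/24) = -130*(-66/3 - 1/4) = -130*(-66*1/3 - 1/4) = -130*(-22 - 1/4) = -130*(-89/4) = 5785/2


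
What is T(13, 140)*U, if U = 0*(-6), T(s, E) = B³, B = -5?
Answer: 0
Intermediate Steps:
T(s, E) = -125 (T(s, E) = (-5)³ = -125)
U = 0
T(13, 140)*U = -125*0 = 0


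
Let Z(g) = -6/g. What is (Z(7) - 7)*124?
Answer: -6820/7 ≈ -974.29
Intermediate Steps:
(Z(7) - 7)*124 = (-6/7 - 7)*124 = -55/7*124 = -6820/7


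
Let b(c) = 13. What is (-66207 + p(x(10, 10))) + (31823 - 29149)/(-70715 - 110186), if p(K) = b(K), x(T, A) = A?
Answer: -1710651924/25843 ≈ -66194.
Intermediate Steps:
p(K) = 13
(-66207 + p(x(10, 10))) + (31823 - 29149)/(-70715 - 110186) = (-66207 + 13) + (31823 - 29149)/(-70715 - 110186) = -66194 + 2674/(-180901) = -66194 + 2674*(-1/180901) = -66194 - 382/25843 = -1710651924/25843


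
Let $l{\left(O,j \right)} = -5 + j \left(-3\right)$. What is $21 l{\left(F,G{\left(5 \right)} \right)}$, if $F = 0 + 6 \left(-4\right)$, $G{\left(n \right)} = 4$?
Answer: $-357$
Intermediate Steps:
$F = -24$ ($F = 0 - 24 = -24$)
$l{\left(O,j \right)} = -5 - 3 j$
$21 l{\left(F,G{\left(5 \right)} \right)} = 21 \left(-5 - 12\right) = 21 \left(-17\right) = -357$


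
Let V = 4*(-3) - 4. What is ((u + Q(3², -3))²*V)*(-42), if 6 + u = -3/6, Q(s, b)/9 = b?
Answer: 754152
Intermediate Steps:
Q(s, b) = 9*b
V = -16 (V = -12 - 4 = -16)
u = -13/2 (u = -6 - 3/6 = -6 - 3*⅙ = -6 - ½ = -13/2 ≈ -6.5000)
((u + Q(3², -3))²*V)*(-42) = ((-13/2 + 9*(-3))²*(-16))*(-42) = ((-13/2 - 27)²*(-16))*(-42) = ((-67/2)²*(-16))*(-42) = ((4489/4)*(-16))*(-42) = -17956*(-42) = 754152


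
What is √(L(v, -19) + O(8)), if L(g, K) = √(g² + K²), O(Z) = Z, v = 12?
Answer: √(8 + √505) ≈ 5.5202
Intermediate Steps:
L(g, K) = √(K² + g²)
√(L(v, -19) + O(8)) = √(√((-19)² + 12²) + 8) = √(√(361 + 144) + 8) = √(√505 + 8) = √(8 + √505)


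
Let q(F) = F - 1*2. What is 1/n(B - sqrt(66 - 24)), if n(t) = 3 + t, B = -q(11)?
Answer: 1 - sqrt(42)/6 ≈ -0.080123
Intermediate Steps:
q(F) = -2 + F (q(F) = F - 2 = -2 + F)
B = -9 (B = -(-2 + 11) = -1*9 = -9)
1/n(B - sqrt(66 - 24)) = 1/(3 + (-9 - sqrt(66 - 24))) = 1/(3 + (-9 - sqrt(42))) = 1/(-6 - sqrt(42))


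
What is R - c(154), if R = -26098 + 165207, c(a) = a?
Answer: 138955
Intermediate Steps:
R = 139109
R - c(154) = 139109 - 1*154 = 139109 - 154 = 138955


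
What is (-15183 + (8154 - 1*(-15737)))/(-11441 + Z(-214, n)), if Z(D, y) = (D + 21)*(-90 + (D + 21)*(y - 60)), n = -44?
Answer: -8708/3867967 ≈ -0.0022513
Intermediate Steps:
Z(D, y) = (-90 + (-60 + y)*(21 + D))*(21 + D) (Z(D, y) = (21 + D)*(-90 + (21 + D)*(-60 + y)) = (21 + D)*(-90 + (-60 + y)*(21 + D)) = (-90 + (-60 + y)*(21 + D))*(21 + D))
(-15183 + (8154 - 1*(-15737)))/(-11441 + Z(-214, n)) = (-15183 + (8154 - 1*(-15737)))/(-11441 + (-28350 - 2610*(-214) - 60*(-214)**2 + 441*(-44) - 44*(-214)**2 + 42*(-214)*(-44))) = (-15183 + (8154 + 15737))/(-11441 + (-28350 + 558540 - 60*45796 - 19404 - 44*45796 + 395472)) = (-15183 + 23891)/(-11441 + (-28350 + 558540 - 2747760 - 19404 - 2015024 + 395472)) = 8708/(-11441 - 3856526) = 8708/(-3867967) = 8708*(-1/3867967) = -8708/3867967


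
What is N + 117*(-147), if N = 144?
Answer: -17055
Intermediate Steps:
N + 117*(-147) = 144 + 117*(-147) = 144 - 17199 = -17055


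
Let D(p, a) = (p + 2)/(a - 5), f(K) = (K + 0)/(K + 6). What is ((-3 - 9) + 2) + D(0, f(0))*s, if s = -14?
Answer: -22/5 ≈ -4.4000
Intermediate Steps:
f(K) = K/(6 + K)
D(p, a) = (2 + p)/(-5 + a)
((-3 - 9) + 2) + D(0, f(0))*s = ((-3 - 9) + 2) + ((2 + 0)/(-5 + 0/(6 + 0)))*(-14) = (-12 + 2) + (2/(-5 + 0/6))*(-14) = -10 + (2/(-5 + 0*(⅙)))*(-14) = -10 + (2/(-5 + 0))*(-14) = -10 + (2/(-5))*(-14) = -10 - ⅕*2*(-14) = -10 - ⅖*(-14) = -10 + 28/5 = -22/5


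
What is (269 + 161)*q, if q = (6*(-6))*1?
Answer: -15480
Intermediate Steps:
q = -36 (q = -36*1 = -36)
(269 + 161)*q = (269 + 161)*(-36) = 430*(-36) = -15480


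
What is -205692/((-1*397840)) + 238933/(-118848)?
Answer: -4413188869/2955155520 ≈ -1.4934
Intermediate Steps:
-205692/((-1*397840)) + 238933/(-118848) = -205692/(-397840) + 238933*(-1/118848) = -205692*(-1/397840) - 238933/118848 = 51423/99460 - 238933/118848 = -4413188869/2955155520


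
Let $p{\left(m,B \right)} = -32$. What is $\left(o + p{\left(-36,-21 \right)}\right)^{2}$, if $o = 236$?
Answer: $41616$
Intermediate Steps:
$\left(o + p{\left(-36,-21 \right)}\right)^{2} = \left(236 - 32\right)^{2} = 204^{2} = 41616$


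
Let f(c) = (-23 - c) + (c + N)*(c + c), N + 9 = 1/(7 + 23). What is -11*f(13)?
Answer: -11363/15 ≈ -757.53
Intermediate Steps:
N = -269/30 (N = -9 + 1/(7 + 23) = -9 + 1/30 = -269/30 ≈ -8.9667)
f(c) = -23 - c + 2*c*(-269/30 + c) (f(c) = (-23 - c) + (c - 269/30)*(c + c) = (-23 - c) + (-269/30 + c)*(2*c) = (-23 - c) + 2*c*(-269/30 + c) = -23 - c + 2*c*(-269/30 + c))
-11*f(13) = -11*(-23 + 2*13² - 284/15*13) = -11*(-23 + 2*169 - 3692/15) = -11*(-23 + 338 - 3692/15) = -11*1033/15 = -11363/15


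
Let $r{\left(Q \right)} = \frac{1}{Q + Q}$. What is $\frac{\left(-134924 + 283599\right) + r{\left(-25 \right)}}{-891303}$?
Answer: $- \frac{7433749}{44565150} \approx -0.16681$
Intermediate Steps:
$r{\left(Q \right)} = \frac{1}{2 Q}$
$\frac{\left(-134924 + 283599\right) + r{\left(-25 \right)}}{-891303} = \frac{\left(-134924 + 283599\right) + \frac{1}{2 \left(-25\right)}}{-891303} = \left(148675 + \frac{1}{2} \left(- \frac{1}{25}\right)\right) \left(- \frac{1}{891303}\right) = \left(148675 - \frac{1}{50}\right) \left(- \frac{1}{891303}\right) = \frac{7433749}{50} \left(- \frac{1}{891303}\right) = - \frac{7433749}{44565150}$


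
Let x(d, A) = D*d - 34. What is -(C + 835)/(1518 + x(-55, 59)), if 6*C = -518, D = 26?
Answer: -1123/81 ≈ -13.864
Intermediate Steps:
C = -259/3 (C = (1/6)*(-518) = -259/3 ≈ -86.333)
x(d, A) = -34 + 26*d (x(d, A) = 26*d - 34 = -34 + 26*d)
-(C + 835)/(1518 + x(-55, 59)) = -(-259/3 + 835)/(1518 + (-34 + 26*(-55))) = -2246/(3*(1518 + (-34 - 1430))) = -2246/(3*(1518 - 1464)) = -2246/(3*54) = -1*1123/81 = -1123/81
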